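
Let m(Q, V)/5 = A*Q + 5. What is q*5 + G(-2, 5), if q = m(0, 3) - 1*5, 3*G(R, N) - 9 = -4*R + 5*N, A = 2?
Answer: 114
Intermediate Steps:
m(Q, V) = 25 + 10*Q (m(Q, V) = 5*(2*Q + 5) = 5*(5 + 2*Q) = 25 + 10*Q)
G(R, N) = 3 - 4*R/3 + 5*N/3 (G(R, N) = 3 + (-4*R + 5*N)/3 = 3 + (-4*R/3 + 5*N/3) = 3 - 4*R/3 + 5*N/3)
q = 20 (q = (25 + 10*0) - 1*5 = (25 + 0) - 5 = 25 - 5 = 20)
q*5 + G(-2, 5) = 20*5 + (3 - 4/3*(-2) + (5/3)*5) = 100 + (3 + 8/3 + 25/3) = 100 + 14 = 114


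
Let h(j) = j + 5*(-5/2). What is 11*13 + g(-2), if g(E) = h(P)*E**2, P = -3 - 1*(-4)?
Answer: 97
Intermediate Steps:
P = 1 (P = -3 + 4 = 1)
h(j) = -25/2 + j (h(j) = j + 5*(-5*1/2) = j + 5*(-5/2) = j - 25/2 = -25/2 + j)
g(E) = -23*E**2/2 (g(E) = (-25/2 + 1)*E**2 = -23*E**2/2)
11*13 + g(-2) = 11*13 - 23/2*(-2)**2 = 143 - 23/2*4 = 143 - 46 = 97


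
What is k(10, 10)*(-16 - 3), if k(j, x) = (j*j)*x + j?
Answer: -19190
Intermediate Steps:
k(j, x) = j + x*j² (k(j, x) = j²*x + j = x*j² + j = j + x*j²)
k(10, 10)*(-16 - 3) = (10*(1 + 10*10))*(-16 - 3) = (10*(1 + 100))*(-19) = (10*101)*(-19) = 1010*(-19) = -19190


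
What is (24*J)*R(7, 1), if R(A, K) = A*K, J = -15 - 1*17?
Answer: -5376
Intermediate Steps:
J = -32 (J = -15 - 17 = -32)
(24*J)*R(7, 1) = (24*(-32))*(7*1) = -768*7 = -5376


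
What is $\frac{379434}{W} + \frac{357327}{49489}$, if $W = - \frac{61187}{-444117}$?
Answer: $\frac{8339566163790591}{3028083443} \approx 2.7541 \cdot 10^{6}$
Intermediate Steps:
$W = \frac{61187}{444117}$ ($W = \left(-61187\right) \left(- \frac{1}{444117}\right) = \frac{61187}{444117} \approx 0.13777$)
$\frac{379434}{W} + \frac{357327}{49489} = \frac{379434}{\frac{61187}{444117}} + \frac{357327}{49489} = 379434 \cdot \frac{444117}{61187} + 357327 \cdot \frac{1}{49489} = \frac{168513089778}{61187} + \frac{357327}{49489} = \frac{8339566163790591}{3028083443}$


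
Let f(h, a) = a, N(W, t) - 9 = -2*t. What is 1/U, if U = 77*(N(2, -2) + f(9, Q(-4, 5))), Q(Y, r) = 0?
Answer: 1/1001 ≈ 0.00099900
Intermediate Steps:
N(W, t) = 9 - 2*t
U = 1001 (U = 77*((9 - 2*(-2)) + 0) = 77*((9 + 4) + 0) = 77*(13 + 0) = 77*13 = 1001)
1/U = 1/1001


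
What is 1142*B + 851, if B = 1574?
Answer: 1798359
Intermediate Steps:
1142*B + 851 = 1142*1574 + 851 = 1797508 + 851 = 1798359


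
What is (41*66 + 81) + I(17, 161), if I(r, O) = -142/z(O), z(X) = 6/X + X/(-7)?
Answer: 10326401/3697 ≈ 2793.2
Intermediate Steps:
z(X) = 6/X - X/7 (z(X) = 6/X + X*(-1/7) = 6/X - X/7)
I(r, O) = -142/(6/O - O/7)
(41*66 + 81) + I(17, 161) = (41*66 + 81) + 994*161/(-42 + 161**2) = (2706 + 81) + 994*161/(-42 + 25921) = 2787 + 994*161/25879 = 2787 + 994*161*(1/25879) = 2787 + 22862/3697 = 10326401/3697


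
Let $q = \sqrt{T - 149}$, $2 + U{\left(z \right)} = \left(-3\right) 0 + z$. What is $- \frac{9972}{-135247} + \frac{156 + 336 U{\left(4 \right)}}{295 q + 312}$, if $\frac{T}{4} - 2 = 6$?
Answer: $\frac{167819340}{1697485097} - \frac{81420 i \sqrt{13}}{1142141} \approx 0.098863 - 0.25703 i$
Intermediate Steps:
$T = 32$ ($T = 8 + 4 \cdot 6 = 8 + 24 = 32$)
$U{\left(z \right)} = -2 + z$ ($U{\left(z \right)} = -2 + \left(\left(-3\right) 0 + z\right) = -2 + \left(0 + z\right) = -2 + z$)
$q = 3 i \sqrt{13}$ ($q = \sqrt{32 - 149} = \sqrt{-117} = 3 i \sqrt{13} \approx 10.817 i$)
$- \frac{9972}{-135247} + \frac{156 + 336 U{\left(4 \right)}}{295 q + 312} = - \frac{9972}{-135247} + \frac{156 + 336 \left(-2 + 4\right)}{295 \cdot 3 i \sqrt{13} + 312} = \left(-9972\right) \left(- \frac{1}{135247}\right) + \frac{156 + 336 \cdot 2}{885 i \sqrt{13} + 312} = \frac{9972}{135247} + \frac{156 + 672}{312 + 885 i \sqrt{13}} = \frac{9972}{135247} + \frac{828}{312 + 885 i \sqrt{13}}$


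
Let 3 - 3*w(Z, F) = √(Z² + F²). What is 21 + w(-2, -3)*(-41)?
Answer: -20 + 41*√13/3 ≈ 29.276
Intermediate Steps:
w(Z, F) = 1 - √(F² + Z²)/3 (w(Z, F) = 1 - √(Z² + F²)/3 = 1 - √(F² + Z²)/3)
21 + w(-2, -3)*(-41) = 21 + (1 - √((-3)² + (-2)²)/3)*(-41) = 21 + (1 - √(9 + 4)/3)*(-41) = 21 + (1 - √13/3)*(-41) = 21 + (-41 + 41*√13/3) = -20 + 41*√13/3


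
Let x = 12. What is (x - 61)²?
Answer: 2401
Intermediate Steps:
(x - 61)² = (12 - 61)² = (-49)² = 2401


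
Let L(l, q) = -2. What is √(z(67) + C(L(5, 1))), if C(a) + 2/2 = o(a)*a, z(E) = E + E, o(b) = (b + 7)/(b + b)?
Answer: √542/2 ≈ 11.640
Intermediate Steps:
o(b) = (7 + b)/(2*b) (o(b) = (7 + b)/((2*b)) = (7 + b)*(1/(2*b)) = (7 + b)/(2*b))
z(E) = 2*E
C(a) = 5/2 + a/2 (C(a) = -1 + ((7 + a)/(2*a))*a = -1 + (7/2 + a/2) = 5/2 + a/2)
√(z(67) + C(L(5, 1))) = √(2*67 + (5/2 + (½)*(-2))) = √(134 + (5/2 - 1)) = √(134 + 3/2) = √(271/2) = √542/2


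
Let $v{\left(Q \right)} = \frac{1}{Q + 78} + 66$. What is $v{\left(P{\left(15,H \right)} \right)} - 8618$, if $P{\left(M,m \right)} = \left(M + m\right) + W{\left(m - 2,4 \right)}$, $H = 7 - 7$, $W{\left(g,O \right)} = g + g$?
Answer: $- \frac{761127}{89} \approx -8552.0$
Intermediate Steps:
$W{\left(g,O \right)} = 2 g$
$H = 0$ ($H = 7 - 7 = 0$)
$P{\left(M,m \right)} = -4 + M + 3 m$ ($P{\left(M,m \right)} = \left(M + m\right) + 2 \left(m - 2\right) = \left(M + m\right) + 2 \left(-2 + m\right) = \left(M + m\right) + \left(-4 + 2 m\right) = -4 + M + 3 m$)
$v{\left(Q \right)} = 66 + \frac{1}{78 + Q}$ ($v{\left(Q \right)} = \frac{1}{78 + Q} + 66 = 66 + \frac{1}{78 + Q}$)
$v{\left(P{\left(15,H \right)} \right)} - 8618 = \frac{5149 + 66 \left(-4 + 15 + 3 \cdot 0\right)}{78 + \left(-4 + 15 + 3 \cdot 0\right)} - 8618 = \frac{5149 + 66 \left(-4 + 15 + 0\right)}{78 + \left(-4 + 15 + 0\right)} - 8618 = \frac{5149 + 66 \cdot 11}{78 + 11} - 8618 = \frac{5149 + 726}{89} - 8618 = \frac{1}{89} \cdot 5875 - 8618 = \frac{5875}{89} - 8618 = - \frac{761127}{89}$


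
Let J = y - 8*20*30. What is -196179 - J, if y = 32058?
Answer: -223437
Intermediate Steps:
J = 27258 (J = 32058 - 8*20*30 = 32058 - 160*30 = 32058 - 4800 = 27258)
-196179 - J = -196179 - 1*27258 = -196179 - 27258 = -223437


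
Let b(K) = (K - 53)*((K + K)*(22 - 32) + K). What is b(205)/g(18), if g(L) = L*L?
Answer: -148010/81 ≈ -1827.3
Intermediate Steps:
g(L) = L**2
b(K) = -19*K*(-53 + K) (b(K) = (-53 + K)*((2*K)*(-10) + K) = (-53 + K)*(-20*K + K) = (-53 + K)*(-19*K) = -19*K*(-53 + K))
b(205)/g(18) = (19*205*(53 - 1*205))/(18**2) = (19*205*(53 - 205))/324 = (19*205*(-152))*(1/324) = -592040*1/324 = -148010/81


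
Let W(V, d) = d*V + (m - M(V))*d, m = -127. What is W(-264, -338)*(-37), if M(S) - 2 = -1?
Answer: -4902352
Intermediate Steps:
M(S) = 1 (M(S) = 2 - 1 = 1)
W(V, d) = -128*d + V*d (W(V, d) = d*V + (-127 - 1*1)*d = V*d + (-127 - 1)*d = V*d - 128*d = -128*d + V*d)
W(-264, -338)*(-37) = -338*(-128 - 264)*(-37) = -338*(-392)*(-37) = 132496*(-37) = -4902352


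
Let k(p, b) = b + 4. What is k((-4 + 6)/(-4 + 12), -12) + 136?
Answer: 128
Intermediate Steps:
k(p, b) = 4 + b
k((-4 + 6)/(-4 + 12), -12) + 136 = (4 - 12) + 136 = -8 + 136 = 128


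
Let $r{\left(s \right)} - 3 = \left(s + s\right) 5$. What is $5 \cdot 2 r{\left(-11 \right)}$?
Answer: $-1070$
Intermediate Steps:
$r{\left(s \right)} = 3 + 10 s$ ($r{\left(s \right)} = 3 + \left(s + s\right) 5 = 3 + 2 s 5 = 3 + 10 s$)
$5 \cdot 2 r{\left(-11 \right)} = 5 \cdot 2 \left(3 + 10 \left(-11\right)\right) = 10 \left(3 - 110\right) = 10 \left(-107\right) = -1070$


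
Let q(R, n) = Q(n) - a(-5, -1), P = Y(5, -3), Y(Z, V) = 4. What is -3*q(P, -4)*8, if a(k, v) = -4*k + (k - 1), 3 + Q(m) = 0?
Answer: 408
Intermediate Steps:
P = 4
Q(m) = -3 (Q(m) = -3 + 0 = -3)
a(k, v) = -1 - 3*k (a(k, v) = -4*k + (-1 + k) = -1 - 3*k)
q(R, n) = -17 (q(R, n) = -3 - (-1 - 3*(-5)) = -3 - (-1 + 15) = -3 - 1*14 = -3 - 14 = -17)
-3*q(P, -4)*8 = -3*(-17)*8 = 51*8 = 408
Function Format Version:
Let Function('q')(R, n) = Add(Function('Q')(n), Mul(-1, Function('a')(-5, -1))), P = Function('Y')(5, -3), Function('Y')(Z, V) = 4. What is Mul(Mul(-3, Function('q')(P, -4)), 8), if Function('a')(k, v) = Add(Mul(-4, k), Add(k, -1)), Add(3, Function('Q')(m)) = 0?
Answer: 408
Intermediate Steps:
P = 4
Function('Q')(m) = -3 (Function('Q')(m) = Add(-3, 0) = -3)
Function('a')(k, v) = Add(-1, Mul(-3, k)) (Function('a')(k, v) = Add(Mul(-4, k), Add(-1, k)) = Add(-1, Mul(-3, k)))
Function('q')(R, n) = -17 (Function('q')(R, n) = Add(-3, Mul(-1, Add(-1, Mul(-3, -5)))) = Add(-3, Mul(-1, Add(-1, 15))) = Add(-3, Mul(-1, 14)) = Add(-3, -14) = -17)
Mul(Mul(-3, Function('q')(P, -4)), 8) = Mul(Mul(-3, -17), 8) = Mul(51, 8) = 408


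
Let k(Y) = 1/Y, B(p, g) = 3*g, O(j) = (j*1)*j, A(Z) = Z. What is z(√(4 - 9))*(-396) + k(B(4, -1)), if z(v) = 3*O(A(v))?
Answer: 17819/3 ≈ 5939.7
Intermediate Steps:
O(j) = j² (O(j) = j*j = j²)
z(v) = 3*v²
k(Y) = 1/Y
z(√(4 - 9))*(-396) + k(B(4, -1)) = (3*(√(4 - 9))²)*(-396) + 1/(3*(-1)) = (3*(√(-5))²)*(-396) + 1/(-3) = (3*(I*√5)²)*(-396) - ⅓ = (3*(-5))*(-396) - ⅓ = -15*(-396) - ⅓ = 5940 - ⅓ = 17819/3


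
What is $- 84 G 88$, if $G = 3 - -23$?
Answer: $-192192$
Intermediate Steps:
$G = 26$ ($G = 3 + 23 = 26$)
$- 84 G 88 = \left(-84\right) 26 \cdot 88 = \left(-2184\right) 88 = -192192$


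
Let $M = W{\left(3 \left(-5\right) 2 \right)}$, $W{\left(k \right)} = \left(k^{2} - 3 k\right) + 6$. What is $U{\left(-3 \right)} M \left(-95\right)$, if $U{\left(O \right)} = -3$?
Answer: $283860$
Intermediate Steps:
$W{\left(k \right)} = 6 + k^{2} - 3 k$
$M = 996$ ($M = 6 + \left(3 \left(-5\right) 2\right)^{2} - 3 \cdot 3 \left(-5\right) 2 = 6 + \left(\left(-15\right) 2\right)^{2} - 3 \left(\left(-15\right) 2\right) = 6 + \left(-30\right)^{2} - -90 = 6 + 900 + 90 = 996$)
$U{\left(-3 \right)} M \left(-95\right) = \left(-3\right) 996 \left(-95\right) = \left(-2988\right) \left(-95\right) = 283860$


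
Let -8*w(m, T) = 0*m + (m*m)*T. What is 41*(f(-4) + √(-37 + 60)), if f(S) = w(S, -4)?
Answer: 328 + 41*√23 ≈ 524.63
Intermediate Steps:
w(m, T) = -T*m²/8 (w(m, T) = -(0*m + (m*m)*T)/8 = -(0 + m²*T)/8 = -(0 + T*m²)/8 = -T*m²/8)
f(S) = S²/2 (f(S) = -⅛*(-4)*S² = S²/2)
41*(f(-4) + √(-37 + 60)) = 41*((½)*(-4)² + √(-37 + 60)) = 41*((½)*16 + √23) = 41*(8 + √23) = 328 + 41*√23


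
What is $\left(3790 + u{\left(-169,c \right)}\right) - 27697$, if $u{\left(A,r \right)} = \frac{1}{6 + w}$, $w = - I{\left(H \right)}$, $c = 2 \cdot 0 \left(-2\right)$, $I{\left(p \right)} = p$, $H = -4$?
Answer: $- \frac{239069}{10} \approx -23907.0$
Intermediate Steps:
$c = 0$ ($c = 0 \left(-2\right) = 0$)
$w = 4$ ($w = \left(-1\right) \left(-4\right) = 4$)
$u{\left(A,r \right)} = \frac{1}{10}$ ($u{\left(A,r \right)} = \frac{1}{6 + 4} = \frac{1}{10}$)
$\left(3790 + u{\left(-169,c \right)}\right) - 27697 = \left(3790 + \frac{1}{10}\right) - 27697 = \frac{37901}{10} - 27697 = - \frac{239069}{10}$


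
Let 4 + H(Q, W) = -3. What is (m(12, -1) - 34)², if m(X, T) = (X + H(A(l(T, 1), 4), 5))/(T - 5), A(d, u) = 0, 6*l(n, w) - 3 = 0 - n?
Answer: 43681/36 ≈ 1213.4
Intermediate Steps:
l(n, w) = ½ - n/6 (l(n, w) = ½ + (0 - n)/6 = ½ + (-n)/6 = ½ - n/6)
H(Q, W) = -7 (H(Q, W) = -4 - 3 = -7)
m(X, T) = (-7 + X)/(-5 + T) (m(X, T) = (X - 7)/(T - 5) = (-7 + X)/(-5 + T))
(m(12, -1) - 34)² = ((-7 + 12)/(-5 - 1) - 34)² = (5/(-6) - 34)² = (-⅙*5 - 34)² = (-⅚ - 34)² = (-209/6)² = 43681/36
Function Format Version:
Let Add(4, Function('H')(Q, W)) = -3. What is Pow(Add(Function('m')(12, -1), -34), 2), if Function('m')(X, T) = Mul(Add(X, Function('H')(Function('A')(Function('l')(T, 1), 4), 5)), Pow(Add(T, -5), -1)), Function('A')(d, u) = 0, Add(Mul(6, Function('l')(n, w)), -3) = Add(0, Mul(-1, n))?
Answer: Rational(43681, 36) ≈ 1213.4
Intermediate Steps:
Function('l')(n, w) = Add(Rational(1, 2), Mul(Rational(-1, 6), n)) (Function('l')(n, w) = Add(Rational(1, 2), Mul(Rational(1, 6), Add(0, Mul(-1, n)))) = Add(Rational(1, 2), Mul(Rational(1, 6), Mul(-1, n))) = Add(Rational(1, 2), Mul(Rational(-1, 6), n)))
Function('H')(Q, W) = -7 (Function('H')(Q, W) = Add(-4, -3) = -7)
Function('m')(X, T) = Mul(Pow(Add(-5, T), -1), Add(-7, X)) (Function('m')(X, T) = Mul(Add(X, -7), Pow(Add(T, -5), -1)) = Mul(Add(-7, X), Pow(Add(-5, T), -1)) = Mul(Pow(Add(-5, T), -1), Add(-7, X)))
Pow(Add(Function('m')(12, -1), -34), 2) = Pow(Add(Mul(Pow(Add(-5, -1), -1), Add(-7, 12)), -34), 2) = Pow(Add(Mul(Pow(-6, -1), 5), -34), 2) = Pow(Add(Mul(Rational(-1, 6), 5), -34), 2) = Pow(Add(Rational(-5, 6), -34), 2) = Pow(Rational(-209, 6), 2) = Rational(43681, 36)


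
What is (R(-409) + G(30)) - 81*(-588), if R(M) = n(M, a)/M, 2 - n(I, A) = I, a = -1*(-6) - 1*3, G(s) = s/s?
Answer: 19479850/409 ≈ 47628.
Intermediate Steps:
G(s) = 1
a = 3 (a = 6 - 3 = 3)
n(I, A) = 2 - I
R(M) = (2 - M)/M
(R(-409) + G(30)) - 81*(-588) = ((2 - 1*(-409))/(-409) + 1) - 81*(-588) = (-(2 + 409)/409 + 1) + 47628 = (-1/409*411 + 1) + 47628 = (-411/409 + 1) + 47628 = -2/409 + 47628 = 19479850/409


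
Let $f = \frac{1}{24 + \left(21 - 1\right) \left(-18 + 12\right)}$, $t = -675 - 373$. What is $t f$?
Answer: $\frac{131}{12} \approx 10.917$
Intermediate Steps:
$t = -1048$ ($t = -675 - 373 = -1048$)
$f = - \frac{1}{96}$ ($f = \frac{1}{24 + 20 \left(-6\right)} = \frac{1}{24 - 120} = \frac{1}{-96} = - \frac{1}{96} \approx -0.010417$)
$t f = \left(-1048\right) \left(- \frac{1}{96}\right) = \frac{131}{12}$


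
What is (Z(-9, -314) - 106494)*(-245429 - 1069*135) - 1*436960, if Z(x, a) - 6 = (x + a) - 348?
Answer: 41764140336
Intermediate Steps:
Z(x, a) = -342 + a + x (Z(x, a) = 6 + ((x + a) - 348) = 6 + ((a + x) - 348) = 6 + (-348 + a + x) = -342 + a + x)
(Z(-9, -314) - 106494)*(-245429 - 1069*135) - 1*436960 = ((-342 - 314 - 9) - 106494)*(-245429 - 1069*135) - 1*436960 = (-665 - 106494)*(-245429 - 144315) - 436960 = -107159*(-389744) - 436960 = 41764577296 - 436960 = 41764140336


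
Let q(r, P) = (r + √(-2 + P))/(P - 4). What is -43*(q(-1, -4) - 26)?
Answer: 8901/8 + 43*I*√6/8 ≈ 1112.6 + 13.166*I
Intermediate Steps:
q(r, P) = (r + √(-2 + P))/(-4 + P)
-43*(q(-1, -4) - 26) = -43*((-1 + √(-2 - 4))/(-4 - 4) - 26) = -43*((-1 + √(-6))/(-8) - 26) = -43*(-(-1 + I*√6)/8 - 26) = -43*((⅛ - I*√6/8) - 26) = -43*(-207/8 - I*√6/8) = 8901/8 + 43*I*√6/8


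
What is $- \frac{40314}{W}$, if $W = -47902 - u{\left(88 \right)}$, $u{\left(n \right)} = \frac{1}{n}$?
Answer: $\frac{3547632}{4215377} \approx 0.84159$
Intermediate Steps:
$W = - \frac{4215377}{88}$ ($W = -47902 - \frac{1}{88} = - \frac{4215377}{88} \approx -47902.0$)
$- \frac{40314}{W} = - \frac{40314}{- \frac{4215377}{88}} = \left(-40314\right) \left(- \frac{88}{4215377}\right) = \frac{3547632}{4215377}$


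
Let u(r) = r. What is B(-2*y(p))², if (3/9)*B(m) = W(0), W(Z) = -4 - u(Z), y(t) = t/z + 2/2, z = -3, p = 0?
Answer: 144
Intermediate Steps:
y(t) = 1 - t/3 (y(t) = t/(-3) + 2/2 = t*(-⅓) + 2*(½) = -t/3 + 1 = 1 - t/3)
W(Z) = -4 - Z
B(m) = -12 (B(m) = 3*(-4 - 1*0) = 3*(-4 + 0) = 3*(-4) = -12)
B(-2*y(p))² = (-12)² = 144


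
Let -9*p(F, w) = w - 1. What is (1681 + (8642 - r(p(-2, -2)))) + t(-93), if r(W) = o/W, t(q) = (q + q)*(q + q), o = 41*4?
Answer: 44427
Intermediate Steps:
p(F, w) = 1/9 - w/9 (p(F, w) = -(w - 1)/9 = -(-1 + w)/9 = 1/9 - w/9)
o = 164
t(q) = 4*q**2 (t(q) = (2*q)*(2*q) = 4*q**2)
r(W) = 164/W
(1681 + (8642 - r(p(-2, -2)))) + t(-93) = (1681 + (8642 - 164/(1/9 - 1/9*(-2)))) + 4*(-93)**2 = (1681 + (8642 - 164/(1/9 + 2/9))) + 4*8649 = (1681 + (8642 - 164/1/3)) + 34596 = (1681 + (8642 - 164*3)) + 34596 = (1681 + (8642 - 1*492)) + 34596 = (1681 + (8642 - 492)) + 34596 = (1681 + 8150) + 34596 = 9831 + 34596 = 44427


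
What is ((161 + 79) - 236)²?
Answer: 16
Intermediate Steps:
((161 + 79) - 236)² = (240 - 236)² = 4² = 16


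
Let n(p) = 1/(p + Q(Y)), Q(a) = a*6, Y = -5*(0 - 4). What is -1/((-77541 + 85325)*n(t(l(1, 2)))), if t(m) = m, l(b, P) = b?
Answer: -121/7784 ≈ -0.015545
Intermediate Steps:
Y = 20 (Y = -5*(-4) = 20)
Q(a) = 6*a
n(p) = 1/(120 + p) (n(p) = 1/(p + 6*20) = 1/(p + 120) = 1/(120 + p))
-1/((-77541 + 85325)*n(t(l(1, 2)))) = -1/((-77541 + 85325)*(1/(120 + 1))) = -1/(7784*(1/121)) = -1/(7784*1/121) = -121/7784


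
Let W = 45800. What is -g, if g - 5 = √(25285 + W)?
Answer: -5 - √71085 ≈ -271.62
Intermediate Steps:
g = 5 + √71085 (g = 5 + √(25285 + 45800) = 5 + √71085 ≈ 271.62)
-g = -(5 + √71085) = -5 - √71085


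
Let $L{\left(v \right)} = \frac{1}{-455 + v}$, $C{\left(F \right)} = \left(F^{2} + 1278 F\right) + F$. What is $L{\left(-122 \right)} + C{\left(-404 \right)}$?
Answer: $- \frac{203969501}{577} \approx -3.535 \cdot 10^{5}$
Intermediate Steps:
$C{\left(F \right)} = F^{2} + 1279 F$
$L{\left(-122 \right)} + C{\left(-404 \right)} = \frac{1}{-455 - 122} - 404 \left(1279 - 404\right) = \frac{1}{-577} - 353500 = - \frac{1}{577} - 353500 = - \frac{203969501}{577}$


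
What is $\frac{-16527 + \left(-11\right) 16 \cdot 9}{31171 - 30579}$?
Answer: $- \frac{18111}{592} \approx -30.593$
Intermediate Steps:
$\frac{-16527 + \left(-11\right) 16 \cdot 9}{31171 - 30579} = \frac{-16527 - 1584}{592} = \left(-16527 - 1584\right) \frac{1}{592} = \left(-18111\right) \frac{1}{592} = - \frac{18111}{592}$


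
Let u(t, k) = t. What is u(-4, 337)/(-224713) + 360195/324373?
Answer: 80941796527/72890829949 ≈ 1.1105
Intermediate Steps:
u(-4, 337)/(-224713) + 360195/324373 = -4/(-224713) + 360195/324373 = -4*(-1/224713) + 360195*(1/324373) = 4/224713 + 360195/324373 = 80941796527/72890829949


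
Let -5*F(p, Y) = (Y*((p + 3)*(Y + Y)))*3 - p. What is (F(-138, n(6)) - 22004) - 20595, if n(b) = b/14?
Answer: -10436227/245 ≈ -42597.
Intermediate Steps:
n(b) = b/14 (n(b) = b*(1/14) = b/14)
F(p, Y) = p/5 - 6*Y²*(3 + p)/5 (F(p, Y) = -((Y*((p + 3)*(Y + Y)))*3 - p)/5 = -((Y*((3 + p)*(2*Y)))*3 - p)/5 = -((Y*(2*Y*(3 + p)))*3 - p)/5 = -((2*Y²*(3 + p))*3 - p)/5 = -(6*Y²*(3 + p) - p)/5 = -(-p + 6*Y²*(3 + p))/5 = p/5 - 6*Y²*(3 + p)/5)
(F(-138, n(6)) - 22004) - 20595 = ((-18*((1/14)*6)²/5 + (⅕)*(-138) - 6/5*(-138)*((1/14)*6)²) - 22004) - 20595 = ((-18*(3/7)²/5 - 138/5 - 6/5*(-138)*(3/7)²) - 22004) - 20595 = ((-18/5*9/49 - 138/5 - 6/5*(-138)*9/49) - 22004) - 20595 = ((-162/245 - 138/5 + 7452/245) - 22004) - 20595 = (528/245 - 22004) - 20595 = -5390452/245 - 20595 = -10436227/245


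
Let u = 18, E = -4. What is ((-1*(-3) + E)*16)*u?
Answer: -288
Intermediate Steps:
((-1*(-3) + E)*16)*u = ((-1*(-3) - 4)*16)*18 = ((3 - 4)*16)*18 = -1*16*18 = -16*18 = -288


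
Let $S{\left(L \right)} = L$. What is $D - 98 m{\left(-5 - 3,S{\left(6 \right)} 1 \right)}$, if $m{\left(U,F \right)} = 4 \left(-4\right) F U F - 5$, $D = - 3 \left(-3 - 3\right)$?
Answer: $-451076$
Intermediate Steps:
$D = 18$ ($D = \left(-3\right) \left(-6\right) = 18$)
$m{\left(U,F \right)} = -5 - 16 U F^{2}$ ($m{\left(U,F \right)} = - 16 F U F - 5 = - 16 U F^{2} - 5 = -5 - 16 U F^{2}$)
$D - 98 m{\left(-5 - 3,S{\left(6 \right)} 1 \right)} = 18 - 98 \left(-5 - 16 \left(-5 - 3\right) \left(6 \cdot 1\right)^{2}\right) = 18 - 98 \left(-5 - - 128 \cdot 6^{2}\right) = 18 - 98 \left(-5 - \left(-128\right) 36\right) = 18 - 98 \left(-5 + 4608\right) = 18 - 451094 = -451076$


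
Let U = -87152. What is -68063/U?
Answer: 68063/87152 ≈ 0.78097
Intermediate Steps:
-68063/U = -68063/(-87152) = -68063*(-1/87152) = 68063/87152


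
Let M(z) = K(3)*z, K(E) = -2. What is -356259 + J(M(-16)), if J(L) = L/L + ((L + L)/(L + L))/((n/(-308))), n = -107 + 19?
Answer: -712509/2 ≈ -3.5625e+5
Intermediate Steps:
n = -88
M(z) = -2*z
J(L) = 9/2 (J(L) = L/L + ((L + L)/(L + L))/((-88/(-308))) = 1 + ((2*L)/((2*L)))/((-88*(-1/308))) = 1 + ((2*L)*(1/(2*L)))/(2/7) = 1 + 1*(7/2) = 1 + 7/2 = 9/2)
-356259 + J(M(-16)) = -356259 + 9/2 = -712509/2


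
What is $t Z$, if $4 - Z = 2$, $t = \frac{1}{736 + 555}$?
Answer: $\frac{2}{1291} \approx 0.0015492$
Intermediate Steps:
$t = \frac{1}{1291} \approx 0.00077459$
$Z = 2$ ($Z = 4 - 2 = 2$)
$t Z = \frac{1}{1291} \cdot 2 = \frac{2}{1291}$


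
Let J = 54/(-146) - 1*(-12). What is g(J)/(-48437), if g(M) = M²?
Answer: -720801/258120773 ≈ -0.0027925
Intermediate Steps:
J = 849/73 (J = 54*(-1/146) + 12 = -27/73 + 12 = 849/73 ≈ 11.630)
g(J)/(-48437) = (849/73)²/(-48437) = (720801/5329)*(-1/48437) = -720801/258120773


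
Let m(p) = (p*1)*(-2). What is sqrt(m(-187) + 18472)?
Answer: 3*sqrt(2094) ≈ 137.28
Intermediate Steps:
m(p) = -2*p (m(p) = p*(-2) = -2*p)
sqrt(m(-187) + 18472) = sqrt(-2*(-187) + 18472) = sqrt(374 + 18472) = sqrt(18846) = 3*sqrt(2094)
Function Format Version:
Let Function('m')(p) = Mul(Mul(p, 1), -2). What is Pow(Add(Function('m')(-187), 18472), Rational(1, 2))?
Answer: Mul(3, Pow(2094, Rational(1, 2))) ≈ 137.28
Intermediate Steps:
Function('m')(p) = Mul(-2, p) (Function('m')(p) = Mul(p, -2) = Mul(-2, p))
Pow(Add(Function('m')(-187), 18472), Rational(1, 2)) = Pow(Add(Mul(-2, -187), 18472), Rational(1, 2)) = Pow(Add(374, 18472), Rational(1, 2)) = Pow(18846, Rational(1, 2)) = Mul(3, Pow(2094, Rational(1, 2)))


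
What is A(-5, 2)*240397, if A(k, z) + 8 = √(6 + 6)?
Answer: -1923176 + 480794*√3 ≈ -1.0904e+6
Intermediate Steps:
A(k, z) = -8 + 2*√3 (A(k, z) = -8 + √(6 + 6) = -8 + √12 = -8 + 2*√3)
A(-5, 2)*240397 = (-8 + 2*√3)*240397 = -1923176 + 480794*√3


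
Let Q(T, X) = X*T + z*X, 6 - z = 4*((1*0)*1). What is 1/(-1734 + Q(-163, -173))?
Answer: 1/25427 ≈ 3.9328e-5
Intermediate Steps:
z = 6 (z = 6 - 4*(1*0)*1 = 6 - 4*0*1 = 6 - 4*0 = 6 - 1*0 = 6 + 0 = 6)
Q(T, X) = 6*X + T*X (Q(T, X) = X*T + 6*X = T*X + 6*X = 6*X + T*X)
1/(-1734 + Q(-163, -173)) = 1/(-1734 - 173*(6 - 163)) = 1/(-1734 - 173*(-157)) = 1/(-1734 + 27161) = 1/25427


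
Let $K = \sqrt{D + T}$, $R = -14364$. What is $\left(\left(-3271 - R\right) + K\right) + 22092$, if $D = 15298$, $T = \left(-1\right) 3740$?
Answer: $33185 + \sqrt{11558} \approx 33293.0$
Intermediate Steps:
$T = -3740$
$K = \sqrt{11558}$ ($K = \sqrt{15298 - 3740} = \sqrt{11558} \approx 107.51$)
$\left(\left(-3271 - R\right) + K\right) + 22092 = \left(\left(-3271 - -14364\right) + \sqrt{11558}\right) + 22092 = \left(\left(-3271 + 14364\right) + \sqrt{11558}\right) + 22092 = \left(11093 + \sqrt{11558}\right) + 22092 = 33185 + \sqrt{11558}$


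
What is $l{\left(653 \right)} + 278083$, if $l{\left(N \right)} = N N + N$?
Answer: $705145$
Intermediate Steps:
$l{\left(N \right)} = N + N^{2}$ ($l{\left(N \right)} = N^{2} + N = N + N^{2}$)
$l{\left(653 \right)} + 278083 = 653 \left(1 + 653\right) + 278083 = 653 \cdot 654 + 278083 = 427062 + 278083 = 705145$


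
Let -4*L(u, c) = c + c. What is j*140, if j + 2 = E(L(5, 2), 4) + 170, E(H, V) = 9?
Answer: 24780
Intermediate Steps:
L(u, c) = -c/2 (L(u, c) = -(c + c)/4 = -c/2)
j = 177 (j = -2 + (9 + 170) = -2 + 179 = 177)
j*140 = 177*140 = 24780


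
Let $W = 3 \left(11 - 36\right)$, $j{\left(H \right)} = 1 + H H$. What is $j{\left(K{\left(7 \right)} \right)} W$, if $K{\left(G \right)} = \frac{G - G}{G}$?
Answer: $-75$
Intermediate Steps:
$K{\left(G \right)} = 0$ ($K{\left(G \right)} = \frac{0}{G} = 0$)
$j{\left(H \right)} = 1 + H^{2}$
$W = -75$ ($W = 3 \left(-25\right) = -75$)
$j{\left(K{\left(7 \right)} \right)} W = \left(1 + 0^{2}\right) \left(-75\right) = \left(1 + 0\right) \left(-75\right) = 1 \left(-75\right) = -75$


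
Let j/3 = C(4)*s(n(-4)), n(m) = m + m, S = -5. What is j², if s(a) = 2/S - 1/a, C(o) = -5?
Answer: 1089/64 ≈ 17.016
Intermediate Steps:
n(m) = 2*m
s(a) = -⅖ - 1/a (s(a) = 2/(-5) - 1/a = 2*(-⅕) - 1/a = -⅖ - 1/a)
j = 33/8 (j = 3*(-5*(-⅖ - 1/(2*(-4)))) = 3*(-5*(-⅖ - 1/(-8))) = 3*(-5*(-⅖ - 1*(-⅛))) = 3*(-5*(-⅖ + ⅛)) = 3*(-5*(-11/40)) = 3*(11/8) = 33/8 ≈ 4.1250)
j² = (33/8)² = 1089/64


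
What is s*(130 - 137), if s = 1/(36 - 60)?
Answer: 7/24 ≈ 0.29167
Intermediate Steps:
s = -1/24 (s = 1/(-24) = -1/24 ≈ -0.041667)
s*(130 - 137) = -(130 - 137)/24 = -1/24*(-7) = 7/24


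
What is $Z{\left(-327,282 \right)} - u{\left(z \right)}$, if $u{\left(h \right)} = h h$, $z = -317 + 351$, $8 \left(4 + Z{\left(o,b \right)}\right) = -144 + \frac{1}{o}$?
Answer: $- \frac{3081649}{2616} \approx -1178.0$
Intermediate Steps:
$Z{\left(o,b \right)} = -22 + \frac{1}{8 o}$ ($Z{\left(o,b \right)} = -4 + \frac{-144 + \frac{1}{o}}{8} = -4 - \left(18 - \frac{1}{8 o}\right) = -22 + \frac{1}{8 o}$)
$z = 34$
$u{\left(h \right)} = h^{2}$
$Z{\left(-327,282 \right)} - u{\left(z \right)} = \left(-22 + \frac{1}{8 \left(-327\right)}\right) - 34^{2} = \left(-22 + \frac{1}{8} \left(- \frac{1}{327}\right)\right) - 1156 = \left(-22 - \frac{1}{2616}\right) - 1156 = - \frac{57553}{2616} - 1156 = - \frac{3081649}{2616}$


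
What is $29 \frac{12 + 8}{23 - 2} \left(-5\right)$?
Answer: $- \frac{2900}{21} \approx -138.1$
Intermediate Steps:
$29 \frac{12 + 8}{23 - 2} \left(-5\right) = 29 \cdot \frac{20}{21} \left(-5\right) = \frac{580}{21} \left(-5\right) = - \frac{2900}{21}$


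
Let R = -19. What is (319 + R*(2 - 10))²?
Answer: 221841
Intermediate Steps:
(319 + R*(2 - 10))² = (319 - 19*(2 - 10))² = (319 - 19*(-8))² = (319 + 152)² = 471² = 221841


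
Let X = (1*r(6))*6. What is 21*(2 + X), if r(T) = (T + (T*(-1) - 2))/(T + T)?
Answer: 21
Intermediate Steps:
r(T) = -1/T (r(T) = (T + (-T - 2))/((2*T)) = (T + (-2 - T))*(1/(2*T)) = -1/T)
X = -1 (X = (1*(-1/6))*6 = -1/6*6 = -1)
21*(2 + X) = 21*(2 - 1) = 21*1 = 21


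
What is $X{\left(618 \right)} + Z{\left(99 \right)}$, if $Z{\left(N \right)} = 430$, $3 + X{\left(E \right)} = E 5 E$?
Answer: $1910047$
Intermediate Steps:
$X{\left(E \right)} = -3 + 5 E^{2}$ ($X{\left(E \right)} = -3 + E 5 E = -3 + 5 E E = -3 + 5 E^{2}$)
$X{\left(618 \right)} + Z{\left(99 \right)} = \left(-3 + 5 \cdot 618^{2}\right) + 430 = \left(-3 + 5 \cdot 381924\right) + 430 = \left(-3 + 1909620\right) + 430 = 1909617 + 430 = 1910047$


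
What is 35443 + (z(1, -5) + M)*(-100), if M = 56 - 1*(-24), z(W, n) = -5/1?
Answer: 27943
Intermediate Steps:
z(W, n) = -5 (z(W, n) = -5*1 = -5)
M = 80 (M = 56 + 24 = 80)
35443 + (z(1, -5) + M)*(-100) = 35443 + (-5 + 80)*(-100) = 35443 + 75*(-100) = 35443 - 7500 = 27943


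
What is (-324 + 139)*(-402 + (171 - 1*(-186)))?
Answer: 8325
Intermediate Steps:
(-324 + 139)*(-402 + (171 - 1*(-186))) = -185*(-402 + (171 + 186)) = -185*(-402 + 357) = -185*(-45) = 8325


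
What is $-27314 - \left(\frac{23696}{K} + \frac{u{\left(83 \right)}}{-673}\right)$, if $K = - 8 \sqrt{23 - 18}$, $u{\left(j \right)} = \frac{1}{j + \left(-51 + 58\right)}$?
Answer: $- \frac{1654408979}{60570} + \frac{2962 \sqrt{5}}{5} \approx -25989.0$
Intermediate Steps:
$u{\left(j \right)} = \frac{1}{7 + j}$ ($u{\left(j \right)} = \frac{1}{j + 7} = \frac{1}{7 + j}$)
$K = - 8 \sqrt{5} \approx -17.889$
$-27314 - \left(\frac{23696}{K} + \frac{u{\left(83 \right)}}{-673}\right) = -27314 - \left(\frac{23696}{\left(-8\right) \sqrt{5}} + \frac{1}{\left(7 + 83\right) \left(-673\right)}\right) = -27314 - \left(23696 \left(- \frac{\sqrt{5}}{40}\right) + \frac{1}{90} \left(- \frac{1}{673}\right)\right) = -27314 - \left(- \frac{2962 \sqrt{5}}{5} + \frac{1}{90} \left(- \frac{1}{673}\right)\right) = -27314 - \left(- \frac{2962 \sqrt{5}}{5} - \frac{1}{60570}\right) = -27314 - \left(- \frac{1}{60570} - \frac{2962 \sqrt{5}}{5}\right) = -27314 + \left(\frac{1}{60570} + \frac{2962 \sqrt{5}}{5}\right) = - \frac{1654408979}{60570} + \frac{2962 \sqrt{5}}{5}$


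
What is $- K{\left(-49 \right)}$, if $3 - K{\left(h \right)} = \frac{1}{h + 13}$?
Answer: $- \frac{109}{36} \approx -3.0278$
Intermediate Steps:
$K{\left(h \right)} = 3 - \frac{1}{13 + h}$ ($K{\left(h \right)} = 3 - \frac{1}{h + 13} = 3 - \frac{1}{13 + h}$)
$- K{\left(-49 \right)} = - \frac{38 + 3 \left(-49\right)}{13 - 49} = - \frac{38 - 147}{-36} = - \frac{\left(-1\right) \left(-109\right)}{36} = \left(-1\right) \frac{109}{36} = - \frac{109}{36}$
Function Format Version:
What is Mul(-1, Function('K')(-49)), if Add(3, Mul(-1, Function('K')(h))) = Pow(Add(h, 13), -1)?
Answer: Rational(-109, 36) ≈ -3.0278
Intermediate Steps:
Function('K')(h) = Add(3, Mul(-1, Pow(Add(13, h), -1))) (Function('K')(h) = Add(3, Mul(-1, Pow(Add(h, 13), -1))) = Add(3, Mul(-1, Pow(Add(13, h), -1))))
Mul(-1, Function('K')(-49)) = Mul(-1, Mul(Pow(Add(13, -49), -1), Add(38, Mul(3, -49)))) = Mul(-1, Mul(Pow(-36, -1), Add(38, -147))) = Mul(-1, Mul(Rational(-1, 36), -109)) = Mul(-1, Rational(109, 36)) = Rational(-109, 36)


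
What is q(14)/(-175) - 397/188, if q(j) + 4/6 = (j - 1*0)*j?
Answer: -318593/98700 ≈ -3.2279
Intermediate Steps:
q(j) = -2/3 + j**2 (q(j) = -2/3 + (j - 1*0)*j = -2/3 + (j + 0)*j = -2/3 + j*j = -2/3 + j**2)
q(14)/(-175) - 397/188 = (-2/3 + 14**2)/(-175) - 397/188 = (-2/3 + 196)*(-1/175) - 397*1/188 = (586/3)*(-1/175) - 397/188 = -586/525 - 397/188 = -318593/98700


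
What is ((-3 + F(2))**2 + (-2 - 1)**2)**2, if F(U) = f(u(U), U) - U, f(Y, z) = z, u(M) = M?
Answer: 324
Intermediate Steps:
F(U) = 0 (F(U) = U - U = 0)
((-3 + F(2))**2 + (-2 - 1)**2)**2 = ((-3 + 0)**2 + (-2 - 1)**2)**2 = ((-3)**2 + (-3)**2)**2 = (9 + 9)**2 = 18**2 = 324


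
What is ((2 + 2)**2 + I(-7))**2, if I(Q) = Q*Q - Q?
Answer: 5184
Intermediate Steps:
I(Q) = Q**2 - Q
((2 + 2)**2 + I(-7))**2 = ((2 + 2)**2 - 7*(-1 - 7))**2 = (4**2 - 7*(-8))**2 = (16 + 56)**2 = 72**2 = 5184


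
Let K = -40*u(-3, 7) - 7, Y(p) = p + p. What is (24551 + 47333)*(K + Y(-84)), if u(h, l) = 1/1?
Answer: -15455060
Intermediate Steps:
u(h, l) = 1
Y(p) = 2*p
K = -47 (K = -40*1 - 7 = -40 - 7 = -47)
(24551 + 47333)*(K + Y(-84)) = (24551 + 47333)*(-47 + 2*(-84)) = 71884*(-47 - 168) = 71884*(-215) = -15455060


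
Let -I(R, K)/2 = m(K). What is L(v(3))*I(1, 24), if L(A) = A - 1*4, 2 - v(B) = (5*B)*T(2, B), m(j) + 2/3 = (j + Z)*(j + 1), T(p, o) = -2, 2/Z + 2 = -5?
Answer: -99488/3 ≈ -33163.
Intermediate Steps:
Z = -2/7 (Z = 2/(-2 - 5) = 2/(-7) = 2*(-⅐) = -2/7 ≈ -0.28571)
m(j) = -⅔ + (1 + j)*(-2/7 + j) (m(j) = -⅔ + (j - 2/7)*(j + 1) = -⅔ + (-2/7 + j)*(1 + j) = -⅔ + (1 + j)*(-2/7 + j))
I(R, K) = 40/21 - 2*K² - 10*K/7 (I(R, K) = -2*(-20/21 + K² + 5*K/7) = 40/21 - 2*K² - 10*K/7)
v(B) = 2 + 10*B (v(B) = 2 - 5*B*(-2) = 2 - (-10)*B = 2 + 10*B)
L(A) = -4 + A (L(A) = A - 4 = -4 + A)
L(v(3))*I(1, 24) = (-4 + (2 + 10*3))*(40/21 - 2*24² - 10/7*24) = (-4 + (2 + 30))*(40/21 - 2*576 - 240/7) = (-4 + 32)*(40/21 - 1152 - 240/7) = 28*(-24872/21) = -99488/3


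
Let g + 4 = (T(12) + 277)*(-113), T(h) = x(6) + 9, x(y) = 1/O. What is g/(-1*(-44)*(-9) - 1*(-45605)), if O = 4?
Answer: -129401/180836 ≈ -0.71557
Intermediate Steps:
x(y) = 1/4
T(h) = 37/4 (T(h) = 1/4 + 9 = 37/4)
g = -129401/4 (g = -4 + (37/4 + 277)*(-113) = -4 + (1145/4)*(-113) = -4 - 129385/4 = -129401/4 ≈ -32350.)
g/(-1*(-44)*(-9) - 1*(-45605)) = -129401/(4*(-1*(-44)*(-9) - 1*(-45605))) = -129401/(4*(44*(-9) + 45605)) = -129401/(4*(-396 + 45605)) = -129401/4/45209 = -129401/4*1/45209 = -129401/180836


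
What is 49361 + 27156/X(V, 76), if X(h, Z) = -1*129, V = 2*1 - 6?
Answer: 2113471/43 ≈ 49151.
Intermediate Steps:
V = -4 (V = 2 - 6 = -4)
X(h, Z) = -129
49361 + 27156/X(V, 76) = 49361 + 27156/(-129) = 49361 + 27156*(-1/129) = 49361 - 9052/43 = 2113471/43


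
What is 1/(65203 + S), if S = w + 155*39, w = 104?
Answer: 1/71352 ≈ 1.4015e-5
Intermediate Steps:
S = 6149 (S = 104 + 155*39 = 104 + 6045 = 6149)
1/(65203 + S) = 1/(65203 + 6149) = 1/71352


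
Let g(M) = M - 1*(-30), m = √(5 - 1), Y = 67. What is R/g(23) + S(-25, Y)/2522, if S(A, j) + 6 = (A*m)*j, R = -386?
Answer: -575680/66833 ≈ -8.6137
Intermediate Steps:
m = 2 (m = √4 = 2)
S(A, j) = -6 + 2*A*j (S(A, j) = -6 + (A*2)*j = -6 + (2*A)*j = -6 + 2*A*j)
g(M) = 30 + M (g(M) = M + 30 = 30 + M)
R/g(23) + S(-25, Y)/2522 = -386/(30 + 23) + (-6 + 2*(-25)*67)/2522 = -386/53 + (-6 - 3350)*(1/2522) = -386*1/53 - 3356*1/2522 = -386/53 - 1678/1261 = -575680/66833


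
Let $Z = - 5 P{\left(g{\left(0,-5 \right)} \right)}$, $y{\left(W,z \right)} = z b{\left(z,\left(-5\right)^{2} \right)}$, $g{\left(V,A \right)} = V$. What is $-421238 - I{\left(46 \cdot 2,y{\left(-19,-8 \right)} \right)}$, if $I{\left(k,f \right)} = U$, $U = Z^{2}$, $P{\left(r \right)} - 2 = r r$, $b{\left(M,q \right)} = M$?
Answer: $-421338$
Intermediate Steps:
$y{\left(W,z \right)} = z^{2}$ ($y{\left(W,z \right)} = z z = z^{2}$)
$P{\left(r \right)} = 2 + r^{2}$ ($P{\left(r \right)} = 2 + r r = 2 + r^{2}$)
$Z = -10$ ($Z = - 5 \left(2 + 0^{2}\right) = - 5 \left(2 + 0\right) = \left(-5\right) 2 = -10$)
$U = 100$ ($U = \left(-10\right)^{2} = 100$)
$I{\left(k,f \right)} = 100$
$-421238 - I{\left(46 \cdot 2,y{\left(-19,-8 \right)} \right)} = -421238 - 100 = -421338$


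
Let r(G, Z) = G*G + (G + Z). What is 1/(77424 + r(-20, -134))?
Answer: 1/77670 ≈ 1.2875e-5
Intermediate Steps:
r(G, Z) = G + Z + G² (r(G, Z) = G² + (G + Z) = G + Z + G²)
1/(77424 + r(-20, -134)) = 1/(77424 + (-20 - 134 + (-20)²)) = 1/(77424 + (-20 - 134 + 400)) = 1/(77424 + 246) = 1/77670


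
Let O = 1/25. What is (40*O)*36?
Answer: 288/5 ≈ 57.600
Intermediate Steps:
O = 1/25 ≈ 0.040000
(40*O)*36 = (40*(1/25))*36 = (8/5)*36 = 288/5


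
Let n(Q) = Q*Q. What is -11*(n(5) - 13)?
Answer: -132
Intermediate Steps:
n(Q) = Q**2
-11*(n(5) - 13) = -11*(5**2 - 13) = -11*(25 - 13) = -11*12 = -132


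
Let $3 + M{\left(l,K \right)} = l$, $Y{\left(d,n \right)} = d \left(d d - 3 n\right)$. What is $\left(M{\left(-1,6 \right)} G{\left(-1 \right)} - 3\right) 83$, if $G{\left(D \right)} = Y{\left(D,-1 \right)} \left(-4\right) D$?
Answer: $5063$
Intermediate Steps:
$Y{\left(d,n \right)} = d \left(d^{2} - 3 n\right)$
$M{\left(l,K \right)} = -3 + l$
$G{\left(D \right)} = - 4 D^{2} \left(3 + D^{2}\right)$ ($G{\left(D \right)} = D \left(D^{2} - -3\right) \left(-4\right) D = D \left(D^{2} + 3\right) \left(-4\right) D = D \left(3 + D^{2}\right) \left(-4\right) D = - 4 D \left(3 + D^{2}\right) D = - 4 D^{2} \left(3 + D^{2}\right)$)
$\left(M{\left(-1,6 \right)} G{\left(-1 \right)} - 3\right) 83 = \left(\left(-3 - 1\right) 4 \left(-1\right)^{2} \left(-3 - \left(-1\right)^{2}\right) - 3\right) 83 = \left(- 4 \cdot 4 \cdot 1 \left(-3 - 1\right) - 3\right) 83 = \left(- 4 \cdot 4 \cdot 1 \left(-4\right) - 3\right) 83 = \left(\left(-4\right) \left(-16\right) - 3\right) 83 = \left(64 - 3\right) 83 = 61 \cdot 83 = 5063$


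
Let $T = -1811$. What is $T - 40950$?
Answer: $-42761$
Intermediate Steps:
$T - 40950 = -1811 - 40950 = -42761$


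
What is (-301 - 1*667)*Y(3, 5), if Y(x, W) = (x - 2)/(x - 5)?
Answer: 484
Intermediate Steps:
Y(x, W) = (-2 + x)/(-5 + x)
(-301 - 1*667)*Y(3, 5) = (-301 - 1*667)*((-2 + 3)/(-5 + 3)) = (-301 - 667)*(1/(-2)) = -(-484) = -968*(-1/2) = 484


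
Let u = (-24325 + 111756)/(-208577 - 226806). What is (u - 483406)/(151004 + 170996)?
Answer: -210466841929/140193326000 ≈ -1.5013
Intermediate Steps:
u = -87431/435383 (u = 87431/(-435383) = 87431*(-1/435383) = -87431/435383 ≈ -0.20081)
(u - 483406)/(151004 + 170996) = (-87431/435383 - 483406)/(151004 + 170996) = -210466841929/435383/322000 = -210466841929/435383*1/322000 = -210466841929/140193326000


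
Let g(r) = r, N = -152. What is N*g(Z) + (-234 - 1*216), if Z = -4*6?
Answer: 3198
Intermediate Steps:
Z = -24
N*g(Z) + (-234 - 1*216) = -152*(-24) + (-234 - 1*216) = 3648 + (-234 - 216) = 3648 - 450 = 3198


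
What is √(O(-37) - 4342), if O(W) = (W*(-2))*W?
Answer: 2*I*√1770 ≈ 84.143*I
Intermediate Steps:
O(W) = -2*W² (O(W) = (-2*W)*W = -2*W²)
√(O(-37) - 4342) = √(-2*(-37)² - 4342) = √(-2*1369 - 4342) = √(-2738 - 4342) = √(-7080) = 2*I*√1770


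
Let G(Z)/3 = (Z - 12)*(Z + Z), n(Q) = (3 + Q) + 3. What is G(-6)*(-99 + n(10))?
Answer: -53784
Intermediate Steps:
n(Q) = 6 + Q
G(Z) = 6*Z*(-12 + Z) (G(Z) = 3*((Z - 12)*(Z + Z)) = 3*((-12 + Z)*(2*Z)) = 3*(2*Z*(-12 + Z)) = 6*Z*(-12 + Z))
G(-6)*(-99 + n(10)) = (6*(-6)*(-12 - 6))*(-99 + (6 + 10)) = (6*(-6)*(-18))*(-99 + 16) = 648*(-83) = -53784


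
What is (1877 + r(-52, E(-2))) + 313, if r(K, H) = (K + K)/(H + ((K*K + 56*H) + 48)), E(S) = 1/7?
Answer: 42312262/19321 ≈ 2190.0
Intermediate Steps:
E(S) = ⅐
r(K, H) = 2*K/(48 + K² + 57*H) (r(K, H) = (2*K)/(H + ((K² + 56*H) + 48)) = (2*K)/(H + (48 + K² + 56*H)) = (2*K)/(48 + K² + 57*H) = 2*K/(48 + K² + 57*H))
(1877 + r(-52, E(-2))) + 313 = (1877 + 2*(-52)/(48 + (-52)² + 57*(⅐))) + 313 = (1877 + 2*(-52)/(48 + 2704 + 57/7)) + 313 = (1877 + 2*(-52)/(19321/7)) + 313 = (1877 + 2*(-52)*(7/19321)) + 313 = (1877 - 728/19321) + 313 = 36264789/19321 + 313 = 42312262/19321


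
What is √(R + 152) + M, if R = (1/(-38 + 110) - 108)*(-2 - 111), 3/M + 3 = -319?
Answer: -3/322 + √1779038/12 ≈ 111.14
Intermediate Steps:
M = -3/322 (M = 3/(-3 - 319) = 3/(-322) = 3*(-1/322) = -3/322 ≈ -0.0093168)
R = 878575/72 (R = (1/72 - 108)*(-113) = -7775/72*(-113) = 878575/72 ≈ 12202.)
√(R + 152) + M = √(878575/72 + 152) - 3/322 = √(889519/72) - 3/322 = √1779038/12 - 3/322 = -3/322 + √1779038/12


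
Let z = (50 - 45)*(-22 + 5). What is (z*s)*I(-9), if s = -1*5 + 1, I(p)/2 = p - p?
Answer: 0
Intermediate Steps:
I(p) = 0 (I(p) = 2*(p - p) = 2*0 = 0)
z = -85 (z = 5*(-17) = -85)
s = -4 (s = -5 + 1 = -4)
(z*s)*I(-9) = -85*(-4)*0 = 340*0 = 0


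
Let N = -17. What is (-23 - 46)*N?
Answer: 1173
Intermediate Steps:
(-23 - 46)*N = (-23 - 46)*(-17) = -69*(-17) = 1173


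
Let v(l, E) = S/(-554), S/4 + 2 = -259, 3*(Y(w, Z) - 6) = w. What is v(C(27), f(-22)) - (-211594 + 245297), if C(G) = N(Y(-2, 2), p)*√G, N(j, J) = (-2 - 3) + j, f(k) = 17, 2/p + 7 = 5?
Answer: -9335209/277 ≈ -33701.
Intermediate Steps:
p = -1 (p = 2/(-7 + 5) = 2/(-2) = 2*(-½) = -1)
Y(w, Z) = 6 + w/3
S = -1044 (S = -8 + 4*(-259) = -8 - 1036 = -1044)
N(j, J) = -5 + j
C(G) = √G/3 (C(G) = (-5 + (6 + (⅓)*(-2)))*√G = (-5 + (6 - ⅔))*√G = (-5 + 16/3)*√G = √G/3)
v(l, E) = 522/277 (v(l, E) = -1044/(-554) = -1044*(-1/554) = 522/277)
v(C(27), f(-22)) - (-211594 + 245297) = 522/277 - (-211594 + 245297) = 522/277 - 1*33703 = 522/277 - 33703 = -9335209/277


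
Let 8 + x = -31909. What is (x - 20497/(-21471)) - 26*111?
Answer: -747234716/21471 ≈ -34802.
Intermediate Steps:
x = -31917 (x = -8 - 31909 = -31917)
(x - 20497/(-21471)) - 26*111 = (-31917 - 20497/(-21471)) - 26*111 = (-31917 - 20497*(-1/21471)) - 2886 = (-31917 + 20497/21471) - 2886 = -685269410/21471 - 2886 = -747234716/21471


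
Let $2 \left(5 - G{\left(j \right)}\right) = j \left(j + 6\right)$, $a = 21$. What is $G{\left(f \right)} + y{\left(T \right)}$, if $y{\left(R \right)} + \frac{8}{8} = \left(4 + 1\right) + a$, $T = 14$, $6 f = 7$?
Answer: $\frac{1859}{72} \approx 25.819$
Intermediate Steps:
$f = \frac{7}{6}$ ($f = \frac{1}{6} \cdot 7 = \frac{7}{6} \approx 1.1667$)
$G{\left(j \right)} = 5 - \frac{j \left(6 + j\right)}{2}$ ($G{\left(j \right)} = 5 - \frac{j \left(j + 6\right)}{2} = 5 - \frac{j \left(6 + j\right)}{2}$)
$y{\left(R \right)} = 25$ ($y{\left(R \right)} = -1 + \left(\left(4 + 1\right) + 21\right) = -1 + \left(5 + 21\right) = -1 + 26 = 25$)
$G{\left(f \right)} + y{\left(T \right)} = \left(5 - \frac{7}{2} - \frac{\left(\frac{7}{6}\right)^{2}}{2}\right) + 25 = \left(5 - \frac{7}{2} - \frac{49}{72}\right) + 25 = \frac{59}{72} + 25 = \frac{1859}{72}$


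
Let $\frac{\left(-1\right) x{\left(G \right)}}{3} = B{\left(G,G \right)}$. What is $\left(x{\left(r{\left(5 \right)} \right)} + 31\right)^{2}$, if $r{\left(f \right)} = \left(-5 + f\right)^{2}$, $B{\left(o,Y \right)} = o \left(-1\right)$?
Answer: $961$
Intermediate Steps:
$B{\left(o,Y \right)} = - o$
$x{\left(G \right)} = 3 G$ ($x{\left(G \right)} = - 3 \left(- G\right) = 3 G$)
$\left(x{\left(r{\left(5 \right)} \right)} + 31\right)^{2} = \left(3 \left(-5 + 5\right)^{2} + 31\right)^{2} = \left(3 \cdot 0^{2} + 31\right)^{2} = \left(3 \cdot 0 + 31\right)^{2} = \left(0 + 31\right)^{2} = 31^{2} = 961$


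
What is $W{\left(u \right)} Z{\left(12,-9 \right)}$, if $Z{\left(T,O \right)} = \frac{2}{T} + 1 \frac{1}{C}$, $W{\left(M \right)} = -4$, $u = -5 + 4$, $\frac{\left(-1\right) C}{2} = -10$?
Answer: $- \frac{13}{15} \approx -0.86667$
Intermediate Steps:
$C = 20$ ($C = \left(-2\right) \left(-10\right) = 20$)
$u = -1$
$Z{\left(T,O \right)} = \frac{1}{20} + \frac{2}{T}$ ($Z{\left(T,O \right)} = \frac{2}{T} + 1 \cdot \frac{1}{20} = \frac{2}{T} + \frac{1}{20} = \frac{1}{20} + \frac{2}{T}$)
$W{\left(u \right)} Z{\left(12,-9 \right)} = - 4 \frac{40 + 12}{20 \cdot 12} = - 4 \cdot \frac{1}{20} \cdot \frac{1}{12} \cdot 52 = \left(-4\right) \frac{13}{60} = - \frac{13}{15}$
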